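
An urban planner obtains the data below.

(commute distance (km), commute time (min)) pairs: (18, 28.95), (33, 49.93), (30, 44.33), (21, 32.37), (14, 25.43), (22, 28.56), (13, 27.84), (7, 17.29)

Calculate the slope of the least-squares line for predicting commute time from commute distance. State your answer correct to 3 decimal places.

1.158

n = 8, Σx = 158, Σy = 254.7, Σxy = 5645.75, Σx² = 3652
Sxx = Σx² − (Σx)²/n = 3652 − 3120.5 = 531.5
Sxy = Σxy − (Σx)(Σy)/n = 5645.75 − 5030.325 = 615.425
b = Sxy/Sxx = 615.425/531.5 = 1.157902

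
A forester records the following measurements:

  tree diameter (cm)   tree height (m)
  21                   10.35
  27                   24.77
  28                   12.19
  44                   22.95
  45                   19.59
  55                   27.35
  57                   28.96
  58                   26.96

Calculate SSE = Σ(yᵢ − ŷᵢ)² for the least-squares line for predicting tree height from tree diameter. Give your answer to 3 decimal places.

120.189

n = 8, Σx = 335, Σy = 173.12, Σxy = 7837.46, Σx² = 15553, Σy² = 4093.2878
Sxx = Σx² − (Σx)²/n = 15553 − 14028.125 = 1524.875
Sxy = Σxy − (Σx)(Σy)/n = 7837.46 − 7249.4 = 588.06
Syy = Σy² − (Σy)²/n = 4093.2878 − 3746.3168 = 346.971
b = Sxy/Sxx = 588.06/1524.875 = 0.385645
SSE = Syy − b·Sxy = 346.971 − 0.385645·588.06 = 120.188763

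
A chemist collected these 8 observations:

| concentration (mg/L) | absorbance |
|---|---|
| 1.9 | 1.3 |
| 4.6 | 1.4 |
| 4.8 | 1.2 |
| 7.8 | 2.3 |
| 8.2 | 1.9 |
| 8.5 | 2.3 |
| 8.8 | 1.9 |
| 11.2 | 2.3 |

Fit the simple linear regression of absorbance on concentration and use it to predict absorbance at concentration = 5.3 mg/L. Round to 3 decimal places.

n = 8, Σx = 55.8, Σy = 14.6, Σxy = 110.22, Σx² = 451.02
Sxx = Σx² − (Σx)²/n = 451.02 − 389.205 = 61.815
Sxy = Σxy − (Σx)(Σy)/n = 110.22 − 101.835 = 8.385
b = Sxy/Sxx = 8.385/61.815 = 0.135647
a = ȳ − b·x̄ = 1.825 − 0.135647·6.975 = 0.878864
ŷ(5.3) = a + b·5.3 = 0.878864 + 0.135647·5.3 = 1.597792

1.598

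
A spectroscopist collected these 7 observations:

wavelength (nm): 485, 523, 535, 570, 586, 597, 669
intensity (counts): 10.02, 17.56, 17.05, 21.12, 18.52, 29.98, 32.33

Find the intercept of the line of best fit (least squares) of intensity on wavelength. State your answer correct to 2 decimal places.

-46.86

n = 7, Σx = 3965, Σy = 146.58, Σxy = 85583.28, Σx² = 2267245
Sxx = Σx² − (Σx)²/n = 2267245 − 2245889.285714 = 21355.714286
Sxy = Σxy − (Σx)(Σy)/n = 85583.28 − 83027.1 = 2556.18
b = Sxy/Sxx = 2556.18/21355.714286 = 0.119695
a = ȳ − b·x̄ = 20.94 − 0.119695·566.428571 = -46.858874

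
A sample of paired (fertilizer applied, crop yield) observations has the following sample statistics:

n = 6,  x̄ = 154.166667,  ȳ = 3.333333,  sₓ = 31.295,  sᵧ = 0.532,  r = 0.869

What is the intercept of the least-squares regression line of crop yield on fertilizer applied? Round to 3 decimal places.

1.056

b = r · sᵧ/sₓ = 0.869 · 0.532/31.295 = 0.014773
a = ȳ − b·x̄ = 3.333333 − 0.014773·154.166667 = 1.055893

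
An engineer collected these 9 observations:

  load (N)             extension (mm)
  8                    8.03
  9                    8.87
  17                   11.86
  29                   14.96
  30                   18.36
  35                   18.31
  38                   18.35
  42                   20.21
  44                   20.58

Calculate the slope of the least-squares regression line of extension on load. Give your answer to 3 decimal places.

0.347

n = 9, Σx = 252, Σy = 139.53, Σxy = 4422.82, Σx² = 8544
Sxx = Σx² − (Σx)²/n = 8544 − 7056 = 1488
Sxy = Σxy − (Σx)(Σy)/n = 4422.82 − 3906.84 = 515.98
b = Sxy/Sxx = 515.98/1488 = 0.346761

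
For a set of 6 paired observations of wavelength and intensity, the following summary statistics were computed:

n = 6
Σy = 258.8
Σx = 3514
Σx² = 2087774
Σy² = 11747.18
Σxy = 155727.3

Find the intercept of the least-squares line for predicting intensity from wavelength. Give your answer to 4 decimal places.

Sxx = Σx² − (Σx)²/n = 2087774 − 2058032.666667 = 29741.333333
Sxy = Σxy − (Σx)(Σy)/n = 155727.3 − 151570.533333 = 4156.766667
b = Sxy/Sxx = 4156.766667/29741.333333 = 0.139764
a = ȳ − b·x̄ = 43.133333 − 0.139764·585.666667 = -38.721762

-38.7218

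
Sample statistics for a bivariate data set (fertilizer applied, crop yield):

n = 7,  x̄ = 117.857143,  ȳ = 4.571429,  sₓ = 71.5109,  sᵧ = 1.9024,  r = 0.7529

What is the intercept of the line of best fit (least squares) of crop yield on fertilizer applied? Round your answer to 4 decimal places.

2.2108

b = r · sᵧ/sₓ = 0.7529 · 1.9024/71.5109 = 0.020029
a = ȳ − b·x̄ = 4.571429 − 0.020029·117.857143 = 2.210827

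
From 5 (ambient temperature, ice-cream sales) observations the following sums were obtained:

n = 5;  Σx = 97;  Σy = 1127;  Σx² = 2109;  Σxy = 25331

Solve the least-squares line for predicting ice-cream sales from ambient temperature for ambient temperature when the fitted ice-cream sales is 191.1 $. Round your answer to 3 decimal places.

17.152

Sxx = Σx² − (Σx)²/n = 2109 − 1881.8 = 227.2
Sxy = Σxy − (Σx)(Σy)/n = 25331 − 21863.8 = 3467.2
b = Sxy/Sxx = 3467.2/227.2 = 15.260563
a = ȳ − b·x̄ = 225.4 − 15.260563·19.4 = -70.654930
Set a + b·x = 191.1: x = (191.1 − (-70.654930)) / 15.260563 = 17.152377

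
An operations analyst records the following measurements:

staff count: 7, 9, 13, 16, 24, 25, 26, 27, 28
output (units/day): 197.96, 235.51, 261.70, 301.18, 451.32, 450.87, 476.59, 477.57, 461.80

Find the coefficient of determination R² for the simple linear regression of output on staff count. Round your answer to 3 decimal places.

0.980

n = 9, Σx = 175, Σy = 3314.5, Σxy = 72045.85, Σx² = 3945, Σy² = 1329293.2764
Sxx = Σx² − (Σx)²/n = 3945 − 3402.777778 = 542.222222
Sxy = Σxy − (Σx)(Σy)/n = 72045.85 − 64448.611111 = 7597.238889
Syy = Σy² − (Σy)²/n = 1329293.2764 − 1220656.694444 = 108636.581956
R² = Sxy²/(Sxx·Syy) = (7597.238889)²/(542.222222·108636.581956) = 0.979847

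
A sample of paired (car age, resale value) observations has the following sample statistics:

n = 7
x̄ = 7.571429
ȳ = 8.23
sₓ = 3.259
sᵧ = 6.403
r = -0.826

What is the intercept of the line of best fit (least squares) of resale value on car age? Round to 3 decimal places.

20.517

b = r · sᵧ/sₓ = -0.826 · 6.403/3.259 = -1.622853
a = ȳ − b·x̄ = 8.23 − (-1.622853)·7.571429 = 20.517316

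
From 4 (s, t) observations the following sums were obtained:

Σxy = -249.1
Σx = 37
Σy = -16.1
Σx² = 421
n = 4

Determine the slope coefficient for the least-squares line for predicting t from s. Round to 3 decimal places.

Sxx = Σx² − (Σx)²/n = 421 − 342.25 = 78.75
Sxy = Σxy − (Σx)(Σy)/n = -249.1 − (-148.925) = -100.175
b = Sxy/Sxx = -100.175/78.75 = -1.272063

-1.272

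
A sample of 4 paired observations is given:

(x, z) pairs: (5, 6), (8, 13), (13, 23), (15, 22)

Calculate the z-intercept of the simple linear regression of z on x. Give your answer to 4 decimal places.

-1.4781

n = 4, Σx = 41, Σy = 64, Σxy = 763, Σx² = 483
Sxx = Σx² − (Σx)²/n = 483 − 420.25 = 62.75
Sxy = Σxy − (Σx)(Σy)/n = 763 − 656 = 107
b = Sxy/Sxx = 107/62.75 = 1.705179
a = ȳ − b·x̄ = 16 − 1.705179·10.25 = -1.478088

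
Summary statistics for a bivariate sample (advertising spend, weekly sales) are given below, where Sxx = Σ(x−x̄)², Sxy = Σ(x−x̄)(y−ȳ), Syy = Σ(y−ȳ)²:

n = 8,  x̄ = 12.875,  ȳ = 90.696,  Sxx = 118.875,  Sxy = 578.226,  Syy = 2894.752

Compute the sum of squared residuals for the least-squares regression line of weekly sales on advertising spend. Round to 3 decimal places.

b = Sxy/Sxx = 578.226/118.875 = 4.864151
SSE = Syy − b·Sxy = 2894.752 − 4.864151·578.226 = 82.173181

82.173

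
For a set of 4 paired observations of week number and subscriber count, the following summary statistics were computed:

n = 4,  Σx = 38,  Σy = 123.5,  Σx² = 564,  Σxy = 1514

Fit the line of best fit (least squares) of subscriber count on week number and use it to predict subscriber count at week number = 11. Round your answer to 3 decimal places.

33.393

Sxx = Σx² − (Σx)²/n = 564 − 361 = 203
Sxy = Σxy − (Σx)(Σy)/n = 1514 − 1173.25 = 340.75
b = Sxy/Sxx = 340.75/203 = 1.678571
a = ȳ − b·x̄ = 30.875 − 1.678571·9.5 = 14.928571
ŷ(11) = a + b·11 = 14.928571 + 1.678571·11 = 33.392857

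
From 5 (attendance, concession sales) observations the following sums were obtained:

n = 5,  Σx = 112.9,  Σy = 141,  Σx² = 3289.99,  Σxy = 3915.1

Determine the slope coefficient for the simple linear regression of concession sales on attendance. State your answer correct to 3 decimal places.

0.987

Sxx = Σx² − (Σx)²/n = 3289.99 − 2549.282 = 740.708
Sxy = Σxy − (Σx)(Σy)/n = 3915.1 − 3183.78 = 731.32
b = Sxy/Sxx = 731.32/740.708 = 0.987326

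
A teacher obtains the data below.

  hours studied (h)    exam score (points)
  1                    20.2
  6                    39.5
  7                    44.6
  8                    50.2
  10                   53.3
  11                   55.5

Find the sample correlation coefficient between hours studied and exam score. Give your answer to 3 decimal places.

0.988

n = 6, Σx = 43, Σy = 263.3, Σxy = 2114.5, Σx² = 371, Σy² = 12398.63
Sxx = Σx² − (Σx)²/n = 371 − 308.166667 = 62.833333
Sxy = Σxy − (Σx)(Σy)/n = 2114.5 − 1886.983333 = 227.516667
Syy = Σy² − (Σy)²/n = 12398.63 − 11554.481667 = 844.148333
r = Sxy/√(Sxx·Syy) = 227.516667/√(53040.653611) = 227.516667/230.305566 = 0.987890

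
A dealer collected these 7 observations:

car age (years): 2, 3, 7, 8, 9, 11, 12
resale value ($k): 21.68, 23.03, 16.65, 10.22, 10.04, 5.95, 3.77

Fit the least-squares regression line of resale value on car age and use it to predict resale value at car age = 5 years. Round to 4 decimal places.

17.7722

n = 7, Σx = 52, Σy = 91.34, Σxy = 511.81, Σx² = 472
Sxx = Σx² − (Σx)²/n = 472 − 386.285714 = 85.714286
Sxy = Σxy − (Σx)(Σy)/n = 511.81 − 678.525714 = -166.715714
b = Sxy/Sxx = -166.715714/85.714286 = -1.945017
a = ȳ − b·x̄ = 13.048571 − (-1.945017)·7.428571 = 27.497267
ŷ(5) = a + b·5 = 27.497267 + (-1.945017)·5 = 17.772183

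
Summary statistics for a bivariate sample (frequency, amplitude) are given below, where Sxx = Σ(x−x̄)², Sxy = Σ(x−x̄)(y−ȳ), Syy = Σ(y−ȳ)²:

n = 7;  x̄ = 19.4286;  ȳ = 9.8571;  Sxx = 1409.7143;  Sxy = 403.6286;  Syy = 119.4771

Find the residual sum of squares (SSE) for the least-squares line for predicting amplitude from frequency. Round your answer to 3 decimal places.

b = Sxy/Sxx = 403.6286/1409.7143 = 0.286319
SSE = Syy − b·Sxy = 119.4771 − 0.286319·403.6286 = 3.910388

3.910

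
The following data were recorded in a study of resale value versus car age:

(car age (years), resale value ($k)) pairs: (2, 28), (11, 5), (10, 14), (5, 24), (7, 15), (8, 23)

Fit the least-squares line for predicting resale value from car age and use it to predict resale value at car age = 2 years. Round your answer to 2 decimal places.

29.58

n = 6, Σx = 43, Σy = 109, Σxy = 660, Σx² = 363
Sxx = Σx² − (Σx)²/n = 363 − 308.166667 = 54.833333
Sxy = Σxy − (Σx)(Σy)/n = 660 − 781.166667 = -121.166667
b = Sxy/Sxx = -121.166667/54.833333 = -2.209726
a = ȳ − b·x̄ = 18.166667 − (-2.209726)·7.166667 = 34.003040
ŷ(2) = a + b·2 = 34.003040 + (-2.209726)·2 = 29.583587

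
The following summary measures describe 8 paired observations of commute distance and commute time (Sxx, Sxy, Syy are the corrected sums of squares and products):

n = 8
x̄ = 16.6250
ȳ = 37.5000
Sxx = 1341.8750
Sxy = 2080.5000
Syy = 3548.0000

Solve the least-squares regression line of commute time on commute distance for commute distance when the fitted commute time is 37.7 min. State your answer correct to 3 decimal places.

16.754

b = Sxy/Sxx = 2080.5/1341.875 = 1.550442
a = ȳ − b·x̄ = 37.5 − 1.550442·16.625 = 11.723894
Set a + b·x = 37.7: x = (37.7 − 11.723894) / 1.550442 = 16.753995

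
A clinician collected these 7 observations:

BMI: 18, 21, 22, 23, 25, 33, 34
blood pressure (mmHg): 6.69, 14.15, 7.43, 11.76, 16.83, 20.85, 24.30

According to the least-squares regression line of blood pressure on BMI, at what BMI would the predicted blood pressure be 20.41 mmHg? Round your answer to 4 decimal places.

31.0108

n = 7, Σx = 176, Σy = 102.01, Σxy = 2786.51, Σx² = 4648
Sxx = Σx² − (Σx)²/n = 4648 − 4425.142857 = 222.857143
Sxy = Σxy − (Σx)(Σy)/n = 2786.51 − 2564.822857 = 221.687143
b = Sxy/Sxx = 221.687143/222.857143 = 0.99475
a = ȳ − b·x̄ = 14.572857 − 0.99475·25.142857 = -10.438
Set a + b·x = 20.41: x = (20.41 − (-10.438)) / 0.99475 = 31.010807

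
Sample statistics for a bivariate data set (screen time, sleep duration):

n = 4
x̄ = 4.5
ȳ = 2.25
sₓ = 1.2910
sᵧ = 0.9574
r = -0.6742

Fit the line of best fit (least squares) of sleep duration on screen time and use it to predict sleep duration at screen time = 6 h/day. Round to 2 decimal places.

b = r · sᵧ/sₓ = -0.6742 · 0.9574/1.291 = -0.499984
a = ȳ − b·x̄ = 2.25 − (-0.499984)·4.5 = 4.499927
ŷ(6) = a + b·6 = 4.499927 + (-0.499984)·6 = 1.500024

1.50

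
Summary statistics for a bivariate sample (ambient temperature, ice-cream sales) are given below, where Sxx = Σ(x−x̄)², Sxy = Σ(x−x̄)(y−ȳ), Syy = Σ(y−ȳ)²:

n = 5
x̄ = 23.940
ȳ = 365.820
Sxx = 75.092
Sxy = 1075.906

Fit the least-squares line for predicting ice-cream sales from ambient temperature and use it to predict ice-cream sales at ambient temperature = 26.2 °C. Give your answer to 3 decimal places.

b = Sxy/Sxx = 1075.906/75.092 = 14.327838
a = ȳ − b·x̄ = 365.82 − 14.327838·23.94 = 22.811562
ŷ(26.2) = a + b·26.2 = 22.811562 + 14.327838·26.2 = 398.200914

398.201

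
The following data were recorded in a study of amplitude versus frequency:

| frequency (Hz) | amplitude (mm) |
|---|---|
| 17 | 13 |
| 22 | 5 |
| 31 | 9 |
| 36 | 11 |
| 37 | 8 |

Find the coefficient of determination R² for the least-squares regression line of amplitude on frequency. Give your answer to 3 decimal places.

n = 5, Σx = 143, Σy = 46, Σxy = 1302, Σx² = 4399, Σy² = 460
Sxx = Σx² − (Σx)²/n = 4399 − 4089.8 = 309.2
Sxy = Σxy − (Σx)(Σy)/n = 1302 − 1315.6 = -13.6
Syy = Σy² − (Σy)²/n = 460 − 423.2 = 36.8
R² = Sxy²/(Sxx·Syy) = (-13.6)²/(309.2·36.8) = 0.016255

0.016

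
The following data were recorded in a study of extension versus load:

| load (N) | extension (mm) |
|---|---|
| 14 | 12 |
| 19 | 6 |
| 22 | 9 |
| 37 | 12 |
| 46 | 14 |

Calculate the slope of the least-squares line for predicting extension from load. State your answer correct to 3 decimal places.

n = 5, Σx = 138, Σy = 53, Σxy = 1568, Σx² = 4526
Sxx = Σx² − (Σx)²/n = 4526 − 3808.8 = 717.2
Sxy = Σxy − (Σx)(Σy)/n = 1568 − 1462.8 = 105.2
b = Sxy/Sxx = 105.2/717.2 = 0.146682

0.147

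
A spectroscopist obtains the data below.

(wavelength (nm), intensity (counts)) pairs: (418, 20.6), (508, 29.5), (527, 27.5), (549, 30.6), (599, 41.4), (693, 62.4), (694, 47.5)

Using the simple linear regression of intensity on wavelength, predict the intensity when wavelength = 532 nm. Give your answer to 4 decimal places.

32.0573

n = 7, Σx = 3988, Σy = 259.5, Σxy = 155895.5, Σx² = 2332604
Sxx = Σx² − (Σx)²/n = 2332604 − 2272020.571429 = 60583.428571
Sxy = Σxy − (Σx)(Σy)/n = 155895.5 − 147840.857143 = 8054.642857
b = Sxy/Sxx = 8054.642857/60583.428571 = 0.132951
a = ȳ − b·x̄ = 37.071429 − 0.132951·569.714286 = -38.672801
ŷ(532) = a + b·532 = -38.672801 + 0.132951·532 = 32.057267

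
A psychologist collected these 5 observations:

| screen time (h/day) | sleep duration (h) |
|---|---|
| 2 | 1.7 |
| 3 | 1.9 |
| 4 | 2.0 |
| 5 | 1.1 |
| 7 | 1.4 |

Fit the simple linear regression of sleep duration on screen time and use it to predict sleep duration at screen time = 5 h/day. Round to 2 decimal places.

1.53

n = 5, Σx = 21, Σy = 8.1, Σxy = 32.4, Σx² = 103
Sxx = Σx² − (Σx)²/n = 103 − 88.2 = 14.8
Sxy = Σxy − (Σx)(Σy)/n = 32.4 − 34.02 = -1.62
b = Sxy/Sxx = -1.62/14.8 = -0.109459
a = ȳ − b·x̄ = 1.62 − (-0.109459)·4.2 = 2.079730
ŷ(5) = a + b·5 = 2.079730 + (-0.109459)·5 = 1.532432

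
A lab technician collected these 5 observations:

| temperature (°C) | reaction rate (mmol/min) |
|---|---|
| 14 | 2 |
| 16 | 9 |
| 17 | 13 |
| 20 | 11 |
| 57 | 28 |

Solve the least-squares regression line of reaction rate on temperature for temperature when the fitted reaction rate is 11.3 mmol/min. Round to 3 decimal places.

22.157

n = 5, Σx = 124, Σy = 63, Σxy = 2209, Σx² = 4390
Sxx = Σx² − (Σx)²/n = 4390 − 3075.2 = 1314.8
Sxy = Σxy − (Σx)(Σy)/n = 2209 − 1562.4 = 646.6
b = Sxy/Sxx = 646.6/1314.8 = 0.491786
a = ȳ − b·x̄ = 12.6 − 0.491786·24.8 = 0.403712
Set a + b·x = 11.3: x = (11.3 − 0.403712) / 0.491786 = 22.156573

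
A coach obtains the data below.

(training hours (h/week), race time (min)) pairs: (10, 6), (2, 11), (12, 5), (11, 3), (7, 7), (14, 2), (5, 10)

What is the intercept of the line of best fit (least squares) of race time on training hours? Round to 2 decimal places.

n = 7, Σx = 61, Σy = 44, Σxy = 302, Σx² = 639
Sxx = Σx² − (Σx)²/n = 639 − 531.571429 = 107.428571
Sxy = Σxy − (Σx)(Σy)/n = 302 − 383.428571 = -81.428571
b = Sxy/Sxx = -81.428571/107.428571 = -0.757979
a = ȳ − b·x̄ = 6.285714 − (-0.757979)·8.714286 = 12.890957

12.89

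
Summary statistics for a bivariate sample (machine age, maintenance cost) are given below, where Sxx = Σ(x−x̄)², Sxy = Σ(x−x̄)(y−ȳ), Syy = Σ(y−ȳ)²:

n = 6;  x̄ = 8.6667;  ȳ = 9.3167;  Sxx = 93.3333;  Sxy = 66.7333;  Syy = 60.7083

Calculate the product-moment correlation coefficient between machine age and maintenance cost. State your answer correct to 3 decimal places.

r = Sxy/√(Sxx·Syy) = 66.7333/√(5666.105976) = 66.7333/75.273541 = 0.886544

0.887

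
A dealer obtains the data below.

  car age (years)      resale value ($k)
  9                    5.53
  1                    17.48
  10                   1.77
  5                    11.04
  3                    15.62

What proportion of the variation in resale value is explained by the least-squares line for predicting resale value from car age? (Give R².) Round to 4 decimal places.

0.9806

n = 5, Σx = 28, Σy = 51.44, Σxy = 187.01, Σx² = 216, Σy² = 705.1302
Sxx = Σx² − (Σx)²/n = 216 − 156.8 = 59.2
Sxy = Σxy − (Σx)(Σy)/n = 187.01 − 288.064 = -101.054
Syy = Σy² − (Σy)²/n = 705.1302 − 529.21472 = 175.91548
R² = Sxy²/(Sxx·Syy) = (-101.054)²/(59.2·175.91548) = 0.980576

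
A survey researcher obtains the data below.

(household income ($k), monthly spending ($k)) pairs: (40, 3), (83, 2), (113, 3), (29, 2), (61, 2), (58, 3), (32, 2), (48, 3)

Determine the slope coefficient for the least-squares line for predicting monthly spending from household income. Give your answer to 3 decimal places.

0.005

n = 8, Σx = 464, Σy = 20, Σxy = 1187, Σx² = 32512
Sxx = Σx² − (Σx)²/n = 32512 − 26912 = 5600
Sxy = Σxy − (Σx)(Σy)/n = 1187 − 1160 = 27
b = Sxy/Sxx = 27/5600 = 0.004821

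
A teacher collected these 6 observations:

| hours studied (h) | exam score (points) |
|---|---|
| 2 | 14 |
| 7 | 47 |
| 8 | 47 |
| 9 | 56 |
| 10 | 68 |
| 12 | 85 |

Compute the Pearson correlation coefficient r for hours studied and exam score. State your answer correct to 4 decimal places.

0.9862

n = 6, Σx = 48, Σy = 317, Σxy = 2937, Σx² = 442, Σy² = 19599
Sxx = Σx² − (Σx)²/n = 442 − 384 = 58
Sxy = Σxy − (Σx)(Σy)/n = 2937 − 2536 = 401
Syy = Σy² − (Σy)²/n = 19599 − 16748.166667 = 2850.833333
r = Sxy/√(Sxx·Syy) = 401/√(165348.333333) = 401/406.630463 = 0.986153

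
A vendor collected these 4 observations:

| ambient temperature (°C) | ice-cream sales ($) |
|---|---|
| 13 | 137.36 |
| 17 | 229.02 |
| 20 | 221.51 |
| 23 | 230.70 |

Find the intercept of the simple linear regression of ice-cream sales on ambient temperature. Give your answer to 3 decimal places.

n = 4, Σx = 73, Σy = 818.59, Σxy = 15415.32, Σx² = 1387
Sxx = Σx² − (Σx)²/n = 1387 − 1332.25 = 54.75
Sxy = Σxy − (Σx)(Σy)/n = 15415.32 − 14939.2675 = 476.0525
b = Sxy/Sxx = 476.0525/54.75 = 8.695023
a = ȳ − b·x̄ = 204.6475 − 8.695023·18.25 = 45.963333

45.963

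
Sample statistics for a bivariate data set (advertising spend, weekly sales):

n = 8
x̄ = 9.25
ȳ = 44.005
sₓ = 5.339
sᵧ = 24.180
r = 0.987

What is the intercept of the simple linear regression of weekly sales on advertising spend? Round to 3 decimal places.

b = r · sᵧ/sₓ = 0.987 · 24.18/5.339 = 4.470062
a = ȳ − b·x̄ = 44.005 − 4.470062·9.25 = 2.656928

2.657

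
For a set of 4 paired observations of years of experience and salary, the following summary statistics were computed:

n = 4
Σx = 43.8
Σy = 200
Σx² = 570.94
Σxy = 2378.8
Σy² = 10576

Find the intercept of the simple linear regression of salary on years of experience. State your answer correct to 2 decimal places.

Sxx = Σx² − (Σx)²/n = 570.94 − 479.61 = 91.33
Sxy = Σxy − (Σx)(Σy)/n = 2378.8 − 2190 = 188.8
b = Sxy/Sxx = 188.8/91.33 = 2.067229
a = ȳ − b·x̄ = 50 − 2.067229·10.95 = 27.363845

27.36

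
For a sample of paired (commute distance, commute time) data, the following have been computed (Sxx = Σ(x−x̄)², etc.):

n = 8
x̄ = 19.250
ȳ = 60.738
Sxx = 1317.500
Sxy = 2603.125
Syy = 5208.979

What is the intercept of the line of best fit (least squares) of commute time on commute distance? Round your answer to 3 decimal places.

b = Sxy/Sxx = 2603.125/1317.5 = 1.975806
a = ȳ − b·x̄ = 60.738 − 1.975806·19.25 = 22.703726

22.704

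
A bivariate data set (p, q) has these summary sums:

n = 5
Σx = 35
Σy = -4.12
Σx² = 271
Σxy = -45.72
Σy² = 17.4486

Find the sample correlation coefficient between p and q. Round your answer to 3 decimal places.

-0.883

Sxx = Σx² − (Σx)²/n = 271 − 245 = 26
Sxy = Σxy − (Σx)(Σy)/n = -45.72 − (-28.84) = -16.88
Syy = Σy² − (Σy)²/n = 17.4486 − 3.39488 = 14.05372
r = Sxy/√(Sxx·Syy) = -16.88/√(365.39672) = -16.88/19.115353 = -0.883060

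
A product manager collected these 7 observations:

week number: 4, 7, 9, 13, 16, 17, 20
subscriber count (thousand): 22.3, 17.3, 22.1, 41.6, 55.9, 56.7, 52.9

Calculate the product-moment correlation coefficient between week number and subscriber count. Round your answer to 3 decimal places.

n = 7, Σx = 86, Σy = 268.8, Σxy = 3866.3, Σx² = 1260, Σy² = 12153.66
Sxx = Σx² − (Σx)²/n = 1260 − 1056.571429 = 203.428571
Sxy = Σxy − (Σx)(Σy)/n = 3866.3 − 3302.4 = 563.9
Syy = Σy² − (Σy)²/n = 12153.66 − 10321.92 = 1831.74
r = Sxy/√(Sxx·Syy) = 563.9/√(372628.251429) = 563.9/610.432839 = 0.923771

0.924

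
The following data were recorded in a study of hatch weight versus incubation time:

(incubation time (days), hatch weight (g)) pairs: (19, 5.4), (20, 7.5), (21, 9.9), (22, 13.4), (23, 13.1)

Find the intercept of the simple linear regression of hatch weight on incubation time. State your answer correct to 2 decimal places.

-34.87

n = 5, Σx = 105, Σy = 49.3, Σxy = 1056.6, Σx² = 2215
Sxx = Σx² − (Σx)²/n = 2215 − 2205 = 10
Sxy = Σxy − (Σx)(Σy)/n = 1056.6 − 1035.3 = 21.3
b = Sxy/Sxx = 21.3/10 = 2.13
a = ȳ − b·x̄ = 9.86 − 2.13·21 = -34.87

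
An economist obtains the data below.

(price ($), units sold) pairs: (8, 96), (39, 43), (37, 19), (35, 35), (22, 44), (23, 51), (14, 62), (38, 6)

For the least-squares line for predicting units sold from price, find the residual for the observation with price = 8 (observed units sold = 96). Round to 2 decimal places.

n = 8, Σx = 216, Σy = 356, Σxy = 7610, Σx² = 6832
Sxx = Σx² − (Σx)²/n = 6832 − 5832 = 1000
Sxy = Σxy − (Σx)(Σy)/n = 7610 − 9612 = -2002
b = Sxy/Sxx = -2002/1000 = -2.002
a = ȳ − b·x̄ = 44.5 − (-2.002)·27 = 98.554
ŷ(8) = 98.554 + (-2.002)·8 = 82.538
residual = y − ŷ = 96 − 82.538 = 13.462

13.46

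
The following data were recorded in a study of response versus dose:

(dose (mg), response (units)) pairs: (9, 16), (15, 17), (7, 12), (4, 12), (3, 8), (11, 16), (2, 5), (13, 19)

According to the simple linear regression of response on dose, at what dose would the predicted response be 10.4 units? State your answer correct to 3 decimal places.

5.017

n = 8, Σx = 64, Σy = 105, Σxy = 988, Σx² = 674
Sxx = Σx² − (Σx)²/n = 674 − 512 = 162
Sxy = Σxy − (Σx)(Σy)/n = 988 − 840 = 148
b = Sxy/Sxx = 148/162 = 0.913580
a = ȳ − b·x̄ = 13.125 − 0.913580·8 = 5.816358
Set a + b·x = 10.4: x = (10.4 − 5.816358) / 0.913580 = 5.017230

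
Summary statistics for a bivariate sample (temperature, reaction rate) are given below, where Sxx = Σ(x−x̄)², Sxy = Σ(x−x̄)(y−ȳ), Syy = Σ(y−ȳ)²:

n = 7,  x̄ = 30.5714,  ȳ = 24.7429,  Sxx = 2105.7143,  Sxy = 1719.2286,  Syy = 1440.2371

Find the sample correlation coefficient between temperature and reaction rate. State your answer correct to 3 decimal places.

0.987

r = Sxy/√(Sxx·Syy) = 1719.2286/√(3032727.856861) = 1719.2286/1741.472899 = 0.987227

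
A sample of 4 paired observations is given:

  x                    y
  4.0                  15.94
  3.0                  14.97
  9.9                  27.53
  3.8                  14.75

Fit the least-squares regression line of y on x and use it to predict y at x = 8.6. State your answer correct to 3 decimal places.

n = 4, Σx = 20.7, Σy = 73.19, Σxy = 437.267, Σx² = 137.45
Sxx = Σx² − (Σx)²/n = 137.45 − 107.1225 = 30.3275
Sxy = Σxy − (Σx)(Σy)/n = 437.267 − 378.75825 = 58.50875
b = Sxy/Sxx = 58.50875/30.3275 = 1.929231
a = ȳ − b·x̄ = 18.2975 − 1.929231·5.175 = 8.313730
ŷ(8.6) = a + b·8.6 = 8.313730 + 1.929231·8.6 = 24.905116

24.905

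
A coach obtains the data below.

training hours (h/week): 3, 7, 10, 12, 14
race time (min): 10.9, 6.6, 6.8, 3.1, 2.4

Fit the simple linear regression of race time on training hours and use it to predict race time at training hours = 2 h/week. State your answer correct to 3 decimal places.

n = 5, Σx = 46, Σy = 29.8, Σxy = 217.7, Σx² = 498
Sxx = Σx² − (Σx)²/n = 498 − 423.2 = 74.8
Sxy = Σxy − (Σx)(Σy)/n = 217.7 − 274.16 = -56.46
b = Sxy/Sxx = -56.46/74.8 = -0.754813
a = ȳ − b·x̄ = 5.96 − (-0.754813)·9.2 = 12.904278
ŷ(2) = a + b·2 = 12.904278 + (-0.754813)·2 = 11.394652

11.395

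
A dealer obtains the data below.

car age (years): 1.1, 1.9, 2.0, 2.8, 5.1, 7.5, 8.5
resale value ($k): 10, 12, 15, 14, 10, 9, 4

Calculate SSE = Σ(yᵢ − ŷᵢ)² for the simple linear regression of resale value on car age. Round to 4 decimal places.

31.4747

n = 7, Σx = 28.9, Σy = 74, Σxy = 255.5, Σx² = 171.17, Σy² = 862
Sxx = Σx² − (Σx)²/n = 171.17 − 119.315714 = 51.854286
Sxy = Σxy − (Σx)(Σy)/n = 255.5 − 305.514286 = -50.014286
Syy = Σy² − (Σy)²/n = 862 − 782.285714 = 79.714286
b = Sxy/Sxx = -50.014286/51.854286 = -0.964516
SSE = Syy − b·Sxy = 79.714286 − (-0.964516)·(-50.014286) = 31.474709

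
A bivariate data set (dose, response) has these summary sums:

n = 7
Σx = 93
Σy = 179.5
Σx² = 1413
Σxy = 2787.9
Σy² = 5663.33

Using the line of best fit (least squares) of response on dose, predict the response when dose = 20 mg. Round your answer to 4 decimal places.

40.8976

Sxx = Σx² − (Σx)²/n = 1413 − 1235.571429 = 177.428571
Sxy = Σxy − (Σx)(Σy)/n = 2787.9 − 2384.785714 = 403.114286
b = Sxy/Sxx = 403.114286/177.428571 = 2.271981
a = ȳ − b·x̄ = 25.642857 − 2.271981·13.285714 = -4.542029
ŷ(20) = a + b·20 = -4.542029 + 2.271981·20 = 40.897585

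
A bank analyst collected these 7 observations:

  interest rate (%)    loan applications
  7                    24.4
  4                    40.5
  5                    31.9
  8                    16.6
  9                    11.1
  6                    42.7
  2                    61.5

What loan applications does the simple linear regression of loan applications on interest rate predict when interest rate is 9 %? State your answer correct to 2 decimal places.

n = 7, Σx = 41, Σy = 228.7, Σxy = 1104.2, Σx² = 275
Sxx = Σx² − (Σx)²/n = 275 − 240.142857 = 34.857143
Sxy = Σxy − (Σx)(Σy)/n = 1104.2 − 1339.528571 = -235.328571
b = Sxy/Sxx = -235.328571/34.857143 = -6.751230
a = ȳ − b·x̄ = 32.671429 − (-6.751230)·5.857143 = 72.214344
ŷ(9) = a + b·9 = 72.214344 + (-6.751230)·9 = 11.453279

11.45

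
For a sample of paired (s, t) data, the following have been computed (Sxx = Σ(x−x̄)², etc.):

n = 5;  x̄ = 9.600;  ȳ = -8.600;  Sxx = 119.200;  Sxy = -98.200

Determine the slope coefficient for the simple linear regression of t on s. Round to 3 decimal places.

-0.824

b = Sxy/Sxx = -98.2/119.2 = -0.823826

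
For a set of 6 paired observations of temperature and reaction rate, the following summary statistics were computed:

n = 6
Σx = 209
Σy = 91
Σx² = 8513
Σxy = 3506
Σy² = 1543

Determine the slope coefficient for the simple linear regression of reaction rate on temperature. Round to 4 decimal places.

Sxx = Σx² − (Σx)²/n = 8513 − 7280.166667 = 1232.833333
Sxy = Σxy − (Σx)(Σy)/n = 3506 − 3169.833333 = 336.166667
b = Sxy/Sxx = 336.166667/1232.833333 = 0.272678

0.2727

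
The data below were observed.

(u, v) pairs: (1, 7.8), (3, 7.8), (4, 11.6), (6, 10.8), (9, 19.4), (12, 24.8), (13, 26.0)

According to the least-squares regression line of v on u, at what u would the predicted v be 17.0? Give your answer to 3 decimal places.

n = 7, Σx = 48, Σy = 108.2, Σxy = 952.6, Σx² = 456
Sxx = Σx² − (Σx)²/n = 456 − 329.142857 = 126.857143
Sxy = Σxy − (Σx)(Σy)/n = 952.6 − 741.942857 = 210.657143
b = Sxy/Sxx = 210.657143/126.857143 = 1.660586
a = ȳ − b·x̄ = 15.457143 − 1.660586·6.857143 = 4.070270
Set a + b·x = 17.0: x = (17.0 − 4.070270) / 1.660586 = 7.786247

7.786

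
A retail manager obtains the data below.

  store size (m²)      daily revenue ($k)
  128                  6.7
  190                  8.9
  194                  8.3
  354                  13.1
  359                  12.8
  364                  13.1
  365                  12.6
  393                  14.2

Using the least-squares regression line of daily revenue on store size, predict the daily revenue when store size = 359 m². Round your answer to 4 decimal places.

n = 8, Σx = 2347, Σy = 89.7, Σxy = 28339.4, Σx² = 764487
Sxx = Σx² − (Σx)²/n = 764487 − 688551.125 = 75935.875
Sxy = Σxy − (Σx)(Σy)/n = 28339.4 − 26315.7375 = 2023.6625
b = Sxy/Sxx = 2023.6625/75935.875 = 0.026650
a = ȳ − b·x̄ = 11.2125 − 0.026650·293.375 = 3.394167
ŷ(359) = a + b·359 = 3.394167 + 0.026650·359 = 12.961382

12.9614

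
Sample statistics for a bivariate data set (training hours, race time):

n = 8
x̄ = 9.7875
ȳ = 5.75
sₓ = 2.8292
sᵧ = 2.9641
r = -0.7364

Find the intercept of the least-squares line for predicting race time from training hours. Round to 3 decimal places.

13.301

b = r · sᵧ/sₓ = -0.7364 · 2.9641/2.8292 = -0.771513
a = ȳ − b·x̄ = 5.75 − (-0.771513)·9.7875 = 13.301179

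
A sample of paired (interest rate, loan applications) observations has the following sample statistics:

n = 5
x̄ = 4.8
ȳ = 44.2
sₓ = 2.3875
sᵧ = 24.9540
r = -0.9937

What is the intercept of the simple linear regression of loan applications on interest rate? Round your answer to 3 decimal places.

94.053

b = r · sᵧ/sₓ = -0.9937 · 24.954/2.3875 = -10.386090
a = ȳ − b·x̄ = 44.2 − (-10.386090)·4.8 = 94.053232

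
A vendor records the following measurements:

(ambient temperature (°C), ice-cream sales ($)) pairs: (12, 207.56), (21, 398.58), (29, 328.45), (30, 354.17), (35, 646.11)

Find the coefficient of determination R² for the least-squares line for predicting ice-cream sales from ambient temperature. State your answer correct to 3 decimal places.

n = 5, Σx = 127, Σy = 1934.87, Σxy = 53624.9, Σx² = 3551, Σy² = 852721.0935
Sxx = Σx² − (Σx)²/n = 3551 − 3225.8 = 325.2
Sxy = Σxy − (Σx)(Σy)/n = 53624.9 − 49145.698 = 4479.202
Syy = Σy² − (Σy)²/n = 852721.0935 − 748744.38338 = 103976.71012
R² = Sxy²/(Sxx·Syy) = (4479.202)²/(325.2·103976.71012) = 0.593355

0.593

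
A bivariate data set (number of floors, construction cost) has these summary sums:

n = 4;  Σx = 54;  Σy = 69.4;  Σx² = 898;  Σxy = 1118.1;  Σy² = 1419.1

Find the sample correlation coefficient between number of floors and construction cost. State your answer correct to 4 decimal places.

0.9506

Sxx = Σx² − (Σx)²/n = 898 − 729 = 169
Sxy = Σxy − (Σx)(Σy)/n = 1118.1 − 936.9 = 181.2
Syy = Σy² − (Σy)²/n = 1419.1 − 1204.09 = 215.01
r = Sxy/√(Sxx·Syy) = 181.2/√(36336.69) = 181.2/190.621851 = 0.950573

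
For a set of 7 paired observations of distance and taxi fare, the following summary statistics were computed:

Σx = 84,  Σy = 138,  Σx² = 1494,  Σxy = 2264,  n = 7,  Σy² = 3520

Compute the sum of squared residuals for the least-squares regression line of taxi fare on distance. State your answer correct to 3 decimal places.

38.803

Sxx = Σx² − (Σx)²/n = 1494 − 1008 = 486
Sxy = Σxy − (Σx)(Σy)/n = 2264 − 1656 = 608
Syy = Σy² − (Σy)²/n = 3520 − 2720.571429 = 799.428571
b = Sxy/Sxx = 608/486 = 1.251029
SSE = Syy − b·Sxy = 799.428571 − 1.251029·608 = 38.803057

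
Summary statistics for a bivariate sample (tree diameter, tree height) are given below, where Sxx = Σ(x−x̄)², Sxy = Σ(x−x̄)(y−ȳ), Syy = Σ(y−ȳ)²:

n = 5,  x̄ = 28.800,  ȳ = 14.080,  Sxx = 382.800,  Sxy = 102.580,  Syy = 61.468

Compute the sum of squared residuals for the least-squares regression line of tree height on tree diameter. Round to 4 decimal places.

b = Sxy/Sxx = 102.58/382.8 = 0.267973
SSE = Syy − b·Sxy = 61.468 − 0.267973·102.58 = 33.979347

33.9793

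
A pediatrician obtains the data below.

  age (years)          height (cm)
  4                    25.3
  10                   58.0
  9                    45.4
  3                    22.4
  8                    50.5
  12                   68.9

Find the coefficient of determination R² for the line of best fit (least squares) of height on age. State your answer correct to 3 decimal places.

0.963

n = 6, Σx = 46, Σy = 270.5, Σxy = 2387.8, Σx² = 414, Σy² = 13864.47
Sxx = Σx² − (Σx)²/n = 414 − 352.666667 = 61.333333
Sxy = Σxy − (Σx)(Σy)/n = 2387.8 − 2073.833333 = 313.966667
Syy = Σy² − (Σy)²/n = 13864.47 − 12195.041667 = 1669.428333
R² = Sxy²/(Sxx·Syy) = (313.966667)²/(61.333333·1669.428333) = 0.962726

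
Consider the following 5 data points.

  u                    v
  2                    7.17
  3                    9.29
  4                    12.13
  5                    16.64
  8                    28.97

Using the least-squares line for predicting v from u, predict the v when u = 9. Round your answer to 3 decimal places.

n = 5, Σx = 22, Σy = 74.2, Σxy = 405.69, Σx² = 118
Sxx = Σx² − (Σx)²/n = 118 − 96.8 = 21.2
Sxy = Σxy − (Σx)(Σy)/n = 405.69 − 326.48 = 79.21
b = Sxy/Sxx = 79.21/21.2 = 3.736321
a = ȳ − b·x̄ = 14.84 − 3.736321·4.4 = -1.599811
ŷ(9) = a + b·9 = -1.599811 + 3.736321·9 = 32.027075

32.027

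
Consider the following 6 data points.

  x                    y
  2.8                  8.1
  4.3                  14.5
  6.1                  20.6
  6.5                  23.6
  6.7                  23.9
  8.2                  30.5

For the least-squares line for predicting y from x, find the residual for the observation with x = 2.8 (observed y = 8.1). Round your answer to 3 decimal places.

0.061

n = 6, Σx = 34.6, Σy = 121.2, Σxy = 774.32, Σx² = 217.92
Sxx = Σx² − (Σx)²/n = 217.92 − 199.526667 = 18.393333
Sxy = Σxy − (Σx)(Σy)/n = 774.32 − 698.92 = 75.4
b = Sxy/Sxx = 75.4/18.393333 = 4.099311
a = ȳ − b·x̄ = 20.2 − 4.099311·5.766667 = -3.439362
ŷ(2.8) = -3.439362 + 4.099311·2.8 = 8.038710
residual = y − ŷ = 8.1 − 8.038710 = 0.061290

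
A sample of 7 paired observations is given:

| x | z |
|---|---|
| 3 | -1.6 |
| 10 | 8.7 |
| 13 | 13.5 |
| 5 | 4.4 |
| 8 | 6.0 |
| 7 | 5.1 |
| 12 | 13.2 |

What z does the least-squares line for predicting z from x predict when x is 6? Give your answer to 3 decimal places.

3.782

n = 7, Σx = 58, Σy = 49.3, Σxy = 521.8, Σx² = 560
Sxx = Σx² − (Σx)²/n = 560 − 480.571429 = 79.428571
Sxy = Σxy − (Σx)(Σy)/n = 521.8 − 408.485714 = 113.314286
b = Sxy/Sxx = 113.314286/79.428571 = 1.426619
a = ȳ − b·x̄ = 7.042857 − 1.426619·8.285714 = -4.777698
ŷ(6) = a + b·6 = -4.777698 + 1.426619·6 = 3.782014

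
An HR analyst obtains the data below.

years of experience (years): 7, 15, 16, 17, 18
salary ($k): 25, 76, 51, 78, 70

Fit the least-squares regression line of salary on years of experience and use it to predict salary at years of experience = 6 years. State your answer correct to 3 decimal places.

22.459

n = 5, Σx = 73, Σy = 300, Σxy = 4717, Σx² = 1143
Sxx = Σx² − (Σx)²/n = 1143 − 1065.8 = 77.2
Sxy = Σxy − (Σx)(Σy)/n = 4717 − 4380 = 337
b = Sxy/Sxx = 337/77.2 = 4.365285
a = ȳ − b·x̄ = 60 − 4.365285·14.6 = -3.733161
ŷ(6) = a + b·6 = -3.733161 + 4.365285·6 = 22.458549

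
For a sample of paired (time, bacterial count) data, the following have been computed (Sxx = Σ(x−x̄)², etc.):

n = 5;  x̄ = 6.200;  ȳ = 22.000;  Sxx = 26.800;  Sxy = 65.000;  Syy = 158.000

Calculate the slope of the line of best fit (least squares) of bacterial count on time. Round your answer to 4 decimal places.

b = Sxy/Sxx = 65/26.8 = 2.425373

2.4254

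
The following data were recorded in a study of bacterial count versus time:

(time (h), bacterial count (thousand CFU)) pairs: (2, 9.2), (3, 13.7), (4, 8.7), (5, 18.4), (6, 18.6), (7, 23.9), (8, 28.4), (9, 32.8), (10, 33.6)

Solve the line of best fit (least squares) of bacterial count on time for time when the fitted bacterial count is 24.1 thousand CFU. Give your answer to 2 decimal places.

n = 9, Σx = 54, Σy = 187.3, Σxy = 1323.6, Σx² = 384
Sxx = Σx² − (Σx)²/n = 384 − 324 = 60
Sxy = Σxy − (Σx)(Σy)/n = 1323.6 − 1123.8 = 199.8
b = Sxy/Sxx = 199.8/60 = 3.33
a = ȳ − b·x̄ = 20.811111 − 3.33·6 = 0.831111
Set a + b·x = 24.1: x = (24.1 − 0.831111) / 3.33 = 6.987654

6.99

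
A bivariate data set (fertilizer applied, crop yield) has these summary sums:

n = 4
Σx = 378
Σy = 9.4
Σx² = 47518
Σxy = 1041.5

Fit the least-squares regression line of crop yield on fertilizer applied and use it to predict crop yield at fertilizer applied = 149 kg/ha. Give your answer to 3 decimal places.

Sxx = Σx² − (Σx)²/n = 47518 − 35721 = 11797
Sxy = Σxy − (Σx)(Σy)/n = 1041.5 − 888.3 = 153.2
b = Sxy/Sxx = 153.2/11797 = 0.012986
a = ȳ − b·x̄ = 2.35 − 0.012986·94.5 = 1.122790
ŷ(149) = a + b·149 = 1.122790 + 0.012986·149 = 3.057756

3.058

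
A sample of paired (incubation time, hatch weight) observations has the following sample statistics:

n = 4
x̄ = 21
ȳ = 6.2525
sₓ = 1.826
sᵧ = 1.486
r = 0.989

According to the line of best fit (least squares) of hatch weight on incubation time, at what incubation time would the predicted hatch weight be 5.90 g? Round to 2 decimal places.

b = r · sᵧ/sₓ = 0.989 · 1.486/1.826 = 0.804849
a = ȳ − b·x̄ = 6.2525 − 0.804849·21 = -10.649326
Set a + b·x = 5.90: x = (5.90 − (-10.649326)) / 0.804849 = 20.562030

20.56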